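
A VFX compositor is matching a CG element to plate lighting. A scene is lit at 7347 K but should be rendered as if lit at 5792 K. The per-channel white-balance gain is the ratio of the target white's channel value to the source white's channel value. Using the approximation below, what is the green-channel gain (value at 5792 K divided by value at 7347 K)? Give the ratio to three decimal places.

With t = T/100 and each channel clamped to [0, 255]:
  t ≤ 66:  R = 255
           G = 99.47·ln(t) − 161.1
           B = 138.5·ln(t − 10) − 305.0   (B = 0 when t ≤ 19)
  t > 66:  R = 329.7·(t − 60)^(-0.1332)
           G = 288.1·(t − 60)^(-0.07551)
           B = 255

At 7347 K (t = 73.47):
  G = 288.1·(73.47 − 60)^(-0.07551) = 288.1·13.47^(-0.07551) = 288.1·0.82172 = 236.736.
At 5792 K (t = 57.92):
  G = 99.47·ln 57.92 − 161.1 = 99.47·4.0591 − 161.1 = 242.655.
Gain = 242.655 / 236.736 = 1.0250 → 1.025.

1.025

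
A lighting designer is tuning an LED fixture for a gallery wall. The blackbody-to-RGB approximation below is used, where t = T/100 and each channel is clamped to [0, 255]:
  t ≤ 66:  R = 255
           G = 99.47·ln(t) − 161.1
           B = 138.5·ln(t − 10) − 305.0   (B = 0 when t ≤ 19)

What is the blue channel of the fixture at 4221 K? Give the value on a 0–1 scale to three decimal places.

0.690

t = 4221/100 = 42.21; the t ≤ 66 branch applies.
B = 138.5·ln(42.21 − 10) − 305.0 = 138.5·ln 32.21 − 305.0 = 138.5·3.4723 − 305.0 = 175.910.
On a 0–1 scale: 175.910/255 = 0.6898 → 0.690.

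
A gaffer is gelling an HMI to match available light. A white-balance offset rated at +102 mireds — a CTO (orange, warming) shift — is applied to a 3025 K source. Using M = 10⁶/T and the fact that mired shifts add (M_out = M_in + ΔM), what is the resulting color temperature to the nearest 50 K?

2300 K

M_in = 10⁶/3025 = 330.58 mireds.
M_out = 330.58 + (+102) = 432.58 mireds.
T_out = 10⁶/432.58 = 2311.7 K → 2300 K.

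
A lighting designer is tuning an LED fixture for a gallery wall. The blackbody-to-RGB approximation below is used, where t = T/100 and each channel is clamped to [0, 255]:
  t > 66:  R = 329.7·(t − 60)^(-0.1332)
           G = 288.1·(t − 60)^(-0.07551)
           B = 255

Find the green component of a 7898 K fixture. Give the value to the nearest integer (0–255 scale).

231

t = 7898/100 = 78.98; the t > 66 branch applies.
G = 288.1·(78.98 − 60)^(-0.07551) = 288.1·18.98^(-0.07551) = 288.1·0.80071 = 230.685.
Rounded: 231.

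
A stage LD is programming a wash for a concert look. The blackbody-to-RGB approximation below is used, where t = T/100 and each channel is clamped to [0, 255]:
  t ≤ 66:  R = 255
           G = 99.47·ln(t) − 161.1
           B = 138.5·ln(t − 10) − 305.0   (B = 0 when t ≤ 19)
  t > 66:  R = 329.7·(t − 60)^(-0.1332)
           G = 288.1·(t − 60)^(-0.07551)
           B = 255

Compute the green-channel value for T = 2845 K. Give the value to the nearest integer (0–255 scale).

t = 2845/100 = 28.45; the t ≤ 66 branch applies.
G = 99.47·ln 28.45 − 161.1 = 99.47·3.3481 − 161.1 = 171.940.
Rounded: 172.

172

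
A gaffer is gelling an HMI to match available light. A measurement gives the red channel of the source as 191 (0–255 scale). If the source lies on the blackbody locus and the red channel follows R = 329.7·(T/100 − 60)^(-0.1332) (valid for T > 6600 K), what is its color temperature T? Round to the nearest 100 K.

12000 K

(t − 60)^(-0.1332) = 191/329.7 = 0.57931.
t − 60 = 0.57931^(1/-0.1332) = 0.57931^(-7.508) = 60.245, so t = 120.245.
T = 100·t = 12025 K → 12000 K to the nearest 100 K.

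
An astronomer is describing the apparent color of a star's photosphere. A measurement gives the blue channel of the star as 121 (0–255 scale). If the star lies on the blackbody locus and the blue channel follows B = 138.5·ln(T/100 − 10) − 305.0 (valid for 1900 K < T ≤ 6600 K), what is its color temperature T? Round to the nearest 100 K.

3200 K

ln(t − 10) = (121 + 305.0) / 138.5 = 3.0758.
t − 10 = e^3.0758 = 21.667, so t = 31.667.
T = 100·t = 3167 K → 3200 K to the nearest 100 K.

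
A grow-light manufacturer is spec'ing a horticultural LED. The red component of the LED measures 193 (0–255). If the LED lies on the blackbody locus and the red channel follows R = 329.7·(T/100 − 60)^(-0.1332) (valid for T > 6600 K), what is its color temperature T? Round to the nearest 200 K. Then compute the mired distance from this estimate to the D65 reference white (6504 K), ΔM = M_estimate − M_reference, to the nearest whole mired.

(t − 60)^(-0.1332) = 193/329.7 = 0.58538.
t − 60 = 0.58538^(1/-0.1332) = 0.58538^(-7.508) = 55.713, so t = 115.713.
T = 100·t = 11571 K → 11600 K to the nearest 200 K.
M_estimate = 10⁶/11600 = 86.21; M_reference = 10⁶/6504 = 153.75.
ΔM = 86.21 − 153.75 = -67.54 → -68 mireds.

-68 mireds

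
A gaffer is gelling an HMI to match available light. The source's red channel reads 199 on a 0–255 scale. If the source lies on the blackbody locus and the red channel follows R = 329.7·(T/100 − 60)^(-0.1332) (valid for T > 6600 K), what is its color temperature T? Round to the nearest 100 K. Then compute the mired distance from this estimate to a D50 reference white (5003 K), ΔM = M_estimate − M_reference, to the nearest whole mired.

-104 mireds

(t − 60)^(-0.1332) = 199/329.7 = 0.60358.
t − 60 = 0.60358^(1/-0.1332) = 0.60358^(-7.508) = 44.273, so t = 104.273.
T = 100·t = 10427 K → 10400 K to the nearest 100 K.
M_estimate = 10⁶/10400 = 96.15; M_reference = 10⁶/5003 = 199.88.
ΔM = 96.15 − 199.88 = -103.73 → -104 mireds.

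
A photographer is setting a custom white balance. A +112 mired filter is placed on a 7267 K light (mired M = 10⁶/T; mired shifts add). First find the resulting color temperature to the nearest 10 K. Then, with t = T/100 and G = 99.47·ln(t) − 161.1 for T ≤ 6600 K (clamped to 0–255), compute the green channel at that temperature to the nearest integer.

206

M_in = 10⁶/7267 = 137.61; M_out = 137.61 + (+112) = 249.61.
T_out = 10⁶/249.61 = 4006.3 K → 4010 K; t = 40.1.
G = 99.47·ln 40.1 − 161.1 = 99.47·3.6914 − 161.1 = 206.081.
Rounded: 206.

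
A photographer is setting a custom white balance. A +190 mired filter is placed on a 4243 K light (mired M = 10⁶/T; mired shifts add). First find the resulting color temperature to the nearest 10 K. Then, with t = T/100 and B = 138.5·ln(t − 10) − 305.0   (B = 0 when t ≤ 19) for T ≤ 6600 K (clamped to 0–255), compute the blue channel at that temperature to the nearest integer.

55

M_in = 10⁶/4243 = 235.68; M_out = 235.68 + (+190) = 425.68.
T_out = 10⁶/425.68 = 2349.2 K → 2350 K; t = 23.5.
B = 138.5·ln(23.5 − 10) − 305.0 = 138.5·ln 13.5 − 305.0 = 138.5·2.6027 − 305.0 = 55.473.
Rounded: 55.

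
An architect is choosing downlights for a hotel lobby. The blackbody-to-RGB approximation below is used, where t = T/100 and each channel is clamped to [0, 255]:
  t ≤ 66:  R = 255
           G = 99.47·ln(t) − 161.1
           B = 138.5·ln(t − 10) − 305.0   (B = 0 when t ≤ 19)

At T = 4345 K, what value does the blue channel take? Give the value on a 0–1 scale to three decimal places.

0.710

t = 4345/100 = 43.45; the t ≤ 66 branch applies.
B = 138.5·ln(43.45 − 10) − 305.0 = 138.5·ln 33.45 − 305.0 = 138.5·3.5101 − 305.0 = 181.142.
On a 0–1 scale: 181.142/255 = 0.7104 → 0.710.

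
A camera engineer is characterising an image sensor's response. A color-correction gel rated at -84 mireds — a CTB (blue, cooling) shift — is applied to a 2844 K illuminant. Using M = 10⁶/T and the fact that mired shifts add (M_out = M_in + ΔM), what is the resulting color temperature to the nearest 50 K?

3750 K

M_in = 10⁶/2844 = 351.62 mireds.
M_out = 351.62 + (-84) = 267.62 mireds.
T_out = 10⁶/267.62 = 3736.7 K → 3750 K.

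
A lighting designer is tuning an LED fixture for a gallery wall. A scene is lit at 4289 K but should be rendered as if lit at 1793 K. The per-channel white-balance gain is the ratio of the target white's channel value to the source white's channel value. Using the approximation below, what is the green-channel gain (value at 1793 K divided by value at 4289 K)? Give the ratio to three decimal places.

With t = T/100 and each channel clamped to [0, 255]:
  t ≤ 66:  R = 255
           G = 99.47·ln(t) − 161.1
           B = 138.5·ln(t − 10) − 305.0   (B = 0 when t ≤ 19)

At 4289 K (t = 42.89):
  G = 99.47·ln 42.89 − 161.1 = 99.47·3.7586 − 161.1 = 212.772.
At 1793 K (t = 17.93):
  G = 99.47·ln 17.93 − 161.1 = 99.47·2.8865 − 161.1 = 126.018.
Gain = 126.018 / 212.772 = 0.5923 → 0.592.

0.592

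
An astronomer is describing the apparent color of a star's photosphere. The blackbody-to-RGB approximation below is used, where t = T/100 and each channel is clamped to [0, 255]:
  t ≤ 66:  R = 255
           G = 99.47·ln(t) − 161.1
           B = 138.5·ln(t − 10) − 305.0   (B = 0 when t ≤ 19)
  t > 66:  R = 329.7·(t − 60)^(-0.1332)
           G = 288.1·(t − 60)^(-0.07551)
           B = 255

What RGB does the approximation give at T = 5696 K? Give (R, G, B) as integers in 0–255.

t = 5696/100 = 56.96; the t ≤ 66 branch applies.
R = 255 by definition for t ≤ 66.
G = 99.47·ln 56.96 − 161.1 = 99.47·4.0423 − 161.1 = 240.992.
B = 138.5·ln(56.96 − 10) − 305.0 = 138.5·ln 46.96 − 305.0 = 138.5·3.8493 − 305.0 = 228.128.
Rounded: (255, 241, 228).

(255, 241, 228)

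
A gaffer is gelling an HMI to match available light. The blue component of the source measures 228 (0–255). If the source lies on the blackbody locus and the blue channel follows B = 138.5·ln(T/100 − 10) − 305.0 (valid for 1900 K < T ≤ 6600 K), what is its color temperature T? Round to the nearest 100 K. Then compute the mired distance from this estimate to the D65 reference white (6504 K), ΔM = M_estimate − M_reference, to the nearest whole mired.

+22 mireds

ln(t − 10) = (228 + 305.0) / 138.5 = 3.8484.
t − 10 = e^3.8484 = 46.917, so t = 56.917.
T = 100·t = 5692 K → 5700 K to the nearest 100 K.
M_estimate = 10⁶/5700 = 175.44; M_reference = 10⁶/6504 = 153.75.
ΔM = 175.44 − 153.75 = 21.69 → +22 mireds.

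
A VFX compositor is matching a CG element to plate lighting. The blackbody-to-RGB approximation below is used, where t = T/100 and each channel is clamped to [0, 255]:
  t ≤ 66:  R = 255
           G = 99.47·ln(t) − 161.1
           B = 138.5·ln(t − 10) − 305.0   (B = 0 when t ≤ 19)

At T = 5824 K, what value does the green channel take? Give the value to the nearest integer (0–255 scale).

t = 5824/100 = 58.24; the t ≤ 66 branch applies.
G = 99.47·ln 58.24 − 161.1 = 99.47·4.0646 − 161.1 = 243.203.
Rounded: 243.

243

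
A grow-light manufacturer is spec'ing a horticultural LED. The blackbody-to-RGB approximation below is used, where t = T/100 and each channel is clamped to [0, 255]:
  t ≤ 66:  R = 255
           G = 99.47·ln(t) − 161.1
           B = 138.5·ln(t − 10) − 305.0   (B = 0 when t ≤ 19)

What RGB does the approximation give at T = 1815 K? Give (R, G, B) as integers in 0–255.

t = 1815/100 = 18.15; the t ≤ 66 branch applies.
R = 255 by definition for t ≤ 66.
G = 99.47·ln 18.15 − 161.1 = 99.47·2.8987 − 161.1 = 127.231.
t = 18.15 ≤ 19, so B = 0.
Rounded: (255, 127, 0).

(255, 127, 0)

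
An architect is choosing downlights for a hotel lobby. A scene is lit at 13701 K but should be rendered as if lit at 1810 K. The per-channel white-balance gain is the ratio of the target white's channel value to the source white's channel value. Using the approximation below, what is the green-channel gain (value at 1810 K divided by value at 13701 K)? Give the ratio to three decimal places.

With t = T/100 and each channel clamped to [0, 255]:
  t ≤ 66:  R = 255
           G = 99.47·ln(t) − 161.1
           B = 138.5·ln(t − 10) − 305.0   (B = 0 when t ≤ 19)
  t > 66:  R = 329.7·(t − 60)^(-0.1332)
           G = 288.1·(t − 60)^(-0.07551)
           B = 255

At 13701 K (t = 137.01):
  G = 288.1·(137.01 − 60)^(-0.07551) = 288.1·77.01^(-0.07551) = 288.1·0.72036 = 207.534.
At 1810 K (t = 18.1):
  G = 99.47·ln 18.1 − 161.1 = 99.47·2.8959 − 161.1 = 126.956.
Gain = 126.956 / 207.534 = 0.6117 → 0.612.

0.612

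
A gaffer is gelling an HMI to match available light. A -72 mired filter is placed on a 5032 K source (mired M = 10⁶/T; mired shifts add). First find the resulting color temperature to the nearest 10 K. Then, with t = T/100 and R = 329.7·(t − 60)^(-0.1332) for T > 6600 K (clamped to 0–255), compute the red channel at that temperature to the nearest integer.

223

M_in = 10⁶/5032 = 198.73; M_out = 198.73 + (-72) = 126.73.
T_out = 10⁶/126.73 = 7890.9 K → 7890 K; t = 78.9.
R = 329.7·(78.9 − 60)^(-0.1332) = 329.7·18.9^(-0.1332) = 329.7·0.67604 = 222.892.
Rounded: 223.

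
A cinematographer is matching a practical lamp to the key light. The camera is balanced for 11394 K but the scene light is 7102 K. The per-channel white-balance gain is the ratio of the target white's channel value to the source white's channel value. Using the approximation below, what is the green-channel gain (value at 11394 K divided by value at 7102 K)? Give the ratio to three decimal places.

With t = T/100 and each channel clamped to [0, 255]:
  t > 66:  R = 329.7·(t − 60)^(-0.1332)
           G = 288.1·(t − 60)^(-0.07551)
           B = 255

At 7102 K (t = 71.02):
  G = 288.1·(71.02 − 60)^(-0.07551) = 288.1·11.02^(-0.07551) = 288.1·0.83427 = 240.352.
At 11394 K (t = 113.94):
  G = 288.1·(113.94 − 60)^(-0.07551) = 288.1·53.94^(-0.07551) = 288.1·0.73999 = 213.190.
Gain = 213.190 / 240.352 = 0.8870 → 0.887.

0.887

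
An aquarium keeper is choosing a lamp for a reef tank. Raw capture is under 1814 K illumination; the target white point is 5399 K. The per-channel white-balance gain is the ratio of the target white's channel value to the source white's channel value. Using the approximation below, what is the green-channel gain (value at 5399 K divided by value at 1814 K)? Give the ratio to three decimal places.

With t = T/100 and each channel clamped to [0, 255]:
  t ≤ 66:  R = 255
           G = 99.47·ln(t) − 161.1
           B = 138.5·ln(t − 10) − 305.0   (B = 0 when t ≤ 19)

1.853

At 1814 K (t = 18.14):
  G = 99.47·ln 18.14 − 161.1 = 99.47·2.8981 − 161.1 = 127.176.
At 5399 K (t = 53.99):
  G = 99.47·ln 53.99 − 161.1 = 99.47·3.9888 − 161.1 = 235.666.
Gain = 235.666 / 127.176 = 1.8531 → 1.853.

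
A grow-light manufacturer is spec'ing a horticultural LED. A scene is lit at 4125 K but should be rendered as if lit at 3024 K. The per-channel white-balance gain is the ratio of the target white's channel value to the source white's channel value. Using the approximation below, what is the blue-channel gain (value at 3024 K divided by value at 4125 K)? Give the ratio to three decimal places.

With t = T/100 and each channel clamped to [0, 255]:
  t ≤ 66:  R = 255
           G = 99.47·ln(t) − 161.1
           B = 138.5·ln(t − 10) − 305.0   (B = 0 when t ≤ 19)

0.650

At 4125 K (t = 41.25):
  B = 138.5·ln(41.25 − 10) − 305.0 = 138.5·ln 31.25 − 305.0 = 138.5·3.4420 − 305.0 = 171.720.
At 3024 K (t = 30.24):
  B = 138.5·ln(30.24 − 10) − 305.0 = 138.5·ln 20.24 − 305.0 = 138.5·3.0077 − 305.0 = 111.561.
Gain = 111.561 / 171.720 = 0.6497 → 0.650.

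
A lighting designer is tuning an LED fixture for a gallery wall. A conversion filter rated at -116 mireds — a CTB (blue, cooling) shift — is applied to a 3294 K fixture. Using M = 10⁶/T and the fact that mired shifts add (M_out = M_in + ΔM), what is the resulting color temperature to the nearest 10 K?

M_in = 10⁶/3294 = 303.58 mireds.
M_out = 303.58 + (-116) = 187.58 mireds.
T_out = 10⁶/187.58 = 5331.0 K → 5330 K.

5330 K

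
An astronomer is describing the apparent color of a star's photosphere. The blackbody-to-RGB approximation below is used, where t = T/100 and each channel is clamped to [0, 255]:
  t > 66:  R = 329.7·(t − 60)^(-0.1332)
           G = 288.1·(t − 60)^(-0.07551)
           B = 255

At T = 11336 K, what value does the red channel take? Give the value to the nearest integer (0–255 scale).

t = 11336/100 = 113.36; the t > 66 branch applies.
R = 329.7·(113.36 − 60)^(-0.1332) = 329.7·53.36^(-0.1332) = 329.7·0.58876 = 194.113.
Rounded: 194.

194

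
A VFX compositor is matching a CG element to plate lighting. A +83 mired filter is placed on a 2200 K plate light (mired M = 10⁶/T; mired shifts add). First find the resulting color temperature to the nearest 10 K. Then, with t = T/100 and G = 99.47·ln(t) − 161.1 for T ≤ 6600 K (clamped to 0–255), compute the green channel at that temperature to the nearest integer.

M_in = 10⁶/2200 = 454.55; M_out = 454.55 + (+83) = 537.55.
T_out = 10⁶/537.55 = 1860.3 K → 1860 K; t = 18.6.
G = 99.47·ln 18.6 − 161.1 = 99.47·2.9232 − 161.1 = 129.667.
Rounded: 130.

130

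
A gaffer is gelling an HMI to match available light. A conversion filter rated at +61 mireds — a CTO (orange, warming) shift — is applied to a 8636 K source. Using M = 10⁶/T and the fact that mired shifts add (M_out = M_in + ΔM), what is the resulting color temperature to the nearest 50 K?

M_in = 10⁶/8636 = 115.79 mireds.
M_out = 115.79 + (+61) = 176.79 mireds.
T_out = 10⁶/176.79 = 5656.3 K → 5650 K.

5650 K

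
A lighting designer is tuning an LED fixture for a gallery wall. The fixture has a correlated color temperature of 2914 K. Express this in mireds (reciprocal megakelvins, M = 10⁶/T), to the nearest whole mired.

343 mireds

M = 10⁶ / 2914 = 343.171 → 343 mireds.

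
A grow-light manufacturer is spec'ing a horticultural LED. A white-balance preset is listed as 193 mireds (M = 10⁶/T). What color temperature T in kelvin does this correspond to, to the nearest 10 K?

5180 K

T = 10⁶ / 193 = 5181.35 K → 5180 K.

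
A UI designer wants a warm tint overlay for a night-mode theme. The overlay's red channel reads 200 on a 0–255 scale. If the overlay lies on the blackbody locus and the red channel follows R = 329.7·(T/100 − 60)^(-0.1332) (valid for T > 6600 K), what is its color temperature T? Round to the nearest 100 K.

10300 K

(t − 60)^(-0.1332) = 200/329.7 = 0.60661.
t − 60 = 0.60661^(1/-0.1332) = 0.60661^(-7.508) = 42.638, so t = 102.638.
T = 100·t = 10264 K → 10300 K to the nearest 100 K.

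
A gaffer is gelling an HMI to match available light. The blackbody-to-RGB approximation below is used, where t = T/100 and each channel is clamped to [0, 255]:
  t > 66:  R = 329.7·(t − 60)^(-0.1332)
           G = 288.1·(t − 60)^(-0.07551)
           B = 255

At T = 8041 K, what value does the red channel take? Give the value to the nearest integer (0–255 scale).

221

t = 8041/100 = 80.41; the t > 66 branch applies.
R = 329.7·(80.41 − 60)^(-0.1332) = 329.7·20.41^(-0.1332) = 329.7·0.66916 = 220.622.
Rounded: 221.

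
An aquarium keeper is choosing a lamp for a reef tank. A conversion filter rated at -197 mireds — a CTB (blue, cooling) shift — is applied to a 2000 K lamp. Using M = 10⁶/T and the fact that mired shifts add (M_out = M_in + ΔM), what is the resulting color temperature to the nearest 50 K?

M_in = 10⁶/2000 = 500.00 mireds.
M_out = 500.00 + (-197) = 303.00 mireds.
T_out = 10⁶/303.00 = 3300.3 K → 3300 K.

3300 K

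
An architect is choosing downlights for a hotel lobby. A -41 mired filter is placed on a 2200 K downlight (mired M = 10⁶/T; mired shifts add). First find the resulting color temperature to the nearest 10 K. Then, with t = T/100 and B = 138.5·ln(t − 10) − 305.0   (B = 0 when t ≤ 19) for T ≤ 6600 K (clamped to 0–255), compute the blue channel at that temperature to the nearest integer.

M_in = 10⁶/2200 = 454.55; M_out = 454.55 + (-41) = 413.55.
T_out = 10⁶/413.55 = 2418.1 K → 2420 K; t = 24.2.
B = 138.5·ln(24.2 − 10) − 305.0 = 138.5·ln 14.2 − 305.0 = 138.5·2.6532 − 305.0 = 62.474.
Rounded: 62.

62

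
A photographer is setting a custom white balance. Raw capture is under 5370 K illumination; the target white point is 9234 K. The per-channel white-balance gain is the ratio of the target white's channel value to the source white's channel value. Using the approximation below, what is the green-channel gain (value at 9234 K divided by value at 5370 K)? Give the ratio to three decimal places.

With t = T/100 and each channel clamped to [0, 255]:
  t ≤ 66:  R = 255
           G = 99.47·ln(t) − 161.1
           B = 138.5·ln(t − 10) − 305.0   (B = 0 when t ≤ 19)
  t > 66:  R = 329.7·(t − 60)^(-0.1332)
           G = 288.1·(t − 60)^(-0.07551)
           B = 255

At 5370 K (t = 53.7):
  G = 99.47·ln 53.7 − 161.1 = 99.47·3.9834 − 161.1 = 235.130.
At 9234 K (t = 92.34):
  G = 288.1·(92.34 − 60)^(-0.07551) = 288.1·32.34^(-0.07551) = 288.1·0.76913 = 221.586.
Gain = 221.586 / 235.130 = 0.9424 → 0.942.

0.942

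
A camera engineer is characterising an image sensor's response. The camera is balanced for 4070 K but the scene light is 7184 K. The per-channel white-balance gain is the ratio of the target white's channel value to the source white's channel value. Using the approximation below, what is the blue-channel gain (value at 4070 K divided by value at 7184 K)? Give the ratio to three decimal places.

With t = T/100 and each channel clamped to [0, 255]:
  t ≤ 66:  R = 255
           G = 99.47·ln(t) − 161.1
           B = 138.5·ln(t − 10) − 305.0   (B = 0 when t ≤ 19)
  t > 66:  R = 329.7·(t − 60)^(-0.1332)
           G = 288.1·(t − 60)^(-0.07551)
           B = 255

At 7184 K (t = 71.84):
  B = 255 by definition for t > 66.
At 4070 K (t = 40.7):
  B = 138.5·ln(40.7 − 10) − 305.0 = 138.5·ln 30.7 − 305.0 = 138.5·3.4243 − 305.0 = 169.260.
Gain = 169.260 / 255.000 = 0.6638 → 0.664.

0.664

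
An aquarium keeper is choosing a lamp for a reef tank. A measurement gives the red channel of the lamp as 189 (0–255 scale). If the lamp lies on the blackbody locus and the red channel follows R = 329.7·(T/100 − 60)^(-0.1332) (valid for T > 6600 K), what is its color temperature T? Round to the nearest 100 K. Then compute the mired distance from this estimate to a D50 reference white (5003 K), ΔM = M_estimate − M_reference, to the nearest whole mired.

(t − 60)^(-0.1332) = 189/329.7 = 0.57325.
t − 60 = 0.57325^(1/-0.1332) = 0.57325^(-7.508) = 65.199, so t = 125.199.
T = 100·t = 12520 K → 12500 K to the nearest 100 K.
M_estimate = 10⁶/12500 = 80.00; M_reference = 10⁶/5003 = 199.88.
ΔM = 80.00 − 199.88 = -119.88 → -120 mireds.

-120 mireds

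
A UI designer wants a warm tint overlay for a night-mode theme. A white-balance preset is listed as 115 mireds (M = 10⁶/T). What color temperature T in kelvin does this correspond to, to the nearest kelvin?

T = 10⁶ / 115 = 8695.65 K → 8696 K.

8696 K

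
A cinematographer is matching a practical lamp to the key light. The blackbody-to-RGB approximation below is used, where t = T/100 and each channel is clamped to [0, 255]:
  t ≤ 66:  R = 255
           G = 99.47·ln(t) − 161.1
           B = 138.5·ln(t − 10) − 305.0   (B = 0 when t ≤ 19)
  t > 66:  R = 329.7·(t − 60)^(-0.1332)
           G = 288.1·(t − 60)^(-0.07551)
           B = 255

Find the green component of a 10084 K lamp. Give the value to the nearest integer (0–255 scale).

t = 10084/100 = 100.84; the t > 66 branch applies.
G = 288.1·(100.84 − 60)^(-0.07551) = 288.1·40.84^(-0.07551) = 288.1·0.75570 = 217.716.
Rounded: 218.

218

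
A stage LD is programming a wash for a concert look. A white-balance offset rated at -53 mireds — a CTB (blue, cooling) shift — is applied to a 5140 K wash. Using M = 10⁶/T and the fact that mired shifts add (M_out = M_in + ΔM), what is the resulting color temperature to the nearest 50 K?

M_in = 10⁶/5140 = 194.55 mireds.
M_out = 194.55 + (-53) = 141.55 mireds.
T_out = 10⁶/141.55 = 7064.5 K → 7050 K.

7050 K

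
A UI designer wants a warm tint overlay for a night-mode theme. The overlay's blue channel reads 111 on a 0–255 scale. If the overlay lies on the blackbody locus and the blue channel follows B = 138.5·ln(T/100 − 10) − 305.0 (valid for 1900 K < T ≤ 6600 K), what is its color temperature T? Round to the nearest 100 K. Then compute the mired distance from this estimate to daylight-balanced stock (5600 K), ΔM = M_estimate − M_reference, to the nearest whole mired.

ln(t − 10) = (111 + 305.0) / 138.5 = 3.0036.
t − 10 = e^3.0036 = 20.158, so t = 30.158.
T = 100·t = 3016 K → 3000 K to the nearest 100 K.
M_estimate = 10⁶/3000 = 333.33; M_reference = 10⁶/5600 = 178.57.
ΔM = 333.33 − 178.57 = 154.76 → +155 mireds.

+155 mireds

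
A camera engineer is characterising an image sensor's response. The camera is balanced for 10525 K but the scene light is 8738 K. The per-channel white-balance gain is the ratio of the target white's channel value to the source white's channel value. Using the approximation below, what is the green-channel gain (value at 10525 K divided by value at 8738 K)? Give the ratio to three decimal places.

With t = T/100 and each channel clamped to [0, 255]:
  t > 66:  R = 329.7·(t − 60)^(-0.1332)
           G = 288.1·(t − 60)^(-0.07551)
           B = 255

0.963

At 8738 K (t = 87.38):
  G = 288.1·(87.38 − 60)^(-0.07551) = 288.1·27.38^(-0.07551) = 288.1·0.77886 = 224.390.
At 10525 K (t = 105.25):
  G = 288.1·(105.25 − 60)^(-0.07551) = 288.1·45.25^(-0.07551) = 288.1·0.74987 = 216.037.
Gain = 216.037 / 224.390 = 0.9628 → 0.963.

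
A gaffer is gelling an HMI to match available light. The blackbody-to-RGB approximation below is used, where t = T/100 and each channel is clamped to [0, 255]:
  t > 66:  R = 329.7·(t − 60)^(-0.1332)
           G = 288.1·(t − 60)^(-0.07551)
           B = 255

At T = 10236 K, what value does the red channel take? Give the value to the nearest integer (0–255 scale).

t = 10236/100 = 102.36; the t > 66 branch applies.
R = 329.7·(102.36 − 60)^(-0.1332) = 329.7·42.36^(-0.1332) = 329.7·0.60714 = 200.174.
Rounded: 200.

200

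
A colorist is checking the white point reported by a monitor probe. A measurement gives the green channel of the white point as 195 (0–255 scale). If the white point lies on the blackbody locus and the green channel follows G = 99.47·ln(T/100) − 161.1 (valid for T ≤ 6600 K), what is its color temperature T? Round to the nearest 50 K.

3600 K

ln t = (195 + 161.1) / 99.47 = 3.5800.
t = e^3.5800 = 35.873.
T = 100·t = 3587 K → 3600 K to the nearest 50 K.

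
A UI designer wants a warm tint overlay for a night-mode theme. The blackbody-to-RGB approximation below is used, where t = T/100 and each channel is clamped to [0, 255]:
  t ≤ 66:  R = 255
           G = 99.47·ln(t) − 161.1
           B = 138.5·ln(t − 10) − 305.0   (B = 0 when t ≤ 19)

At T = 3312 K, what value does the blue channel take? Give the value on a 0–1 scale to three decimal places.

t = 3312/100 = 33.12; the t ≤ 66 branch applies.
B = 138.5·ln(33.12 − 10) − 305.0 = 138.5·ln 23.12 − 305.0 = 138.5·3.1407 − 305.0 = 129.987.
On a 0–1 scale: 129.987/255 = 0.5098 → 0.510.

0.510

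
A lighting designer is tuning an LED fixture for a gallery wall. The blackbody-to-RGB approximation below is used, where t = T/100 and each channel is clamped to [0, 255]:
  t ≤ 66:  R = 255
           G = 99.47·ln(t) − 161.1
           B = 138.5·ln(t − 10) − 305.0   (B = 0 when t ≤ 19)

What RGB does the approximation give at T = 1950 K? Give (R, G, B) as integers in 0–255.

t = 1950/100 = 19.5; the t ≤ 66 branch applies.
R = 255 by definition for t ≤ 66.
G = 99.47·ln 19.5 − 161.1 = 99.47·2.9704 − 161.1 = 134.367.
B = 138.5·ln(19.5 − 10) − 305.0 = 138.5·ln 9.5 − 305.0 = 138.5·2.2513 − 305.0 = 6.804.
Rounded: (255, 134, 7).

(255, 134, 7)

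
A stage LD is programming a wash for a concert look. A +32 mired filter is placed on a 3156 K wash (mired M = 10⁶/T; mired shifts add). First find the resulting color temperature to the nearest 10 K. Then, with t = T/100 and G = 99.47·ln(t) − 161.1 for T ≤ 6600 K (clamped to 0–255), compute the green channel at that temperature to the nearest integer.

173

M_in = 10⁶/3156 = 316.86; M_out = 316.86 + (+32) = 348.86.
T_out = 10⁶/348.86 = 2866.5 K → 2870 K; t = 28.7.
G = 99.47·ln 28.7 − 161.1 = 99.47·3.3569 − 161.1 = 172.811.
Rounded: 173.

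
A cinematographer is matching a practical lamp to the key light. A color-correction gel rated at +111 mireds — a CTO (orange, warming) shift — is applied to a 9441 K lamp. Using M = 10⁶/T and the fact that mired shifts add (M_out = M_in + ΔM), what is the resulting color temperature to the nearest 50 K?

4600 K

M_in = 10⁶/9441 = 105.92 mireds.
M_out = 105.92 + (+111) = 216.92 mireds.
T_out = 10⁶/216.92 = 4610.0 K → 4600 K.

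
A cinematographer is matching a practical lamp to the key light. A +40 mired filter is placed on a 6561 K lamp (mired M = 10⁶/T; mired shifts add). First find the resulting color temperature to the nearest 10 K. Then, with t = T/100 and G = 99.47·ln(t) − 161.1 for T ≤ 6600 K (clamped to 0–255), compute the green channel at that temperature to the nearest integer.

232

M_in = 10⁶/6561 = 152.42; M_out = 152.42 + (+40) = 192.42.
T_out = 10⁶/192.42 = 5197.1 K → 5200 K; t = 52.
G = 99.47·ln 52 − 161.1 = 99.47·3.9512 − 161.1 = 231.930.
Rounded: 232.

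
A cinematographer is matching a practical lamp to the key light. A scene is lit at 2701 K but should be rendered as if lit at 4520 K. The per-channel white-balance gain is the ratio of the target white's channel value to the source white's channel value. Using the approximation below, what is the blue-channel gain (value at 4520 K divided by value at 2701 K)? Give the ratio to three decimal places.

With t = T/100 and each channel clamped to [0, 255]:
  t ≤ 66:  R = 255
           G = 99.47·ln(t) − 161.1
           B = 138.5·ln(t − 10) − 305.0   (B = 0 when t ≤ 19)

At 2701 K (t = 27.01):
  B = 138.5·ln(27.01 − 10) − 305.0 = 138.5·ln 17.01 − 305.0 = 138.5·2.8338 − 305.0 = 87.481.
At 4520 K (t = 45.2):
  B = 138.5·ln(45.2 − 10) − 305.0 = 138.5·ln 35.2 − 305.0 = 138.5·3.5610 − 305.0 = 188.205.
Gain = 188.205 / 87.481 = 2.1514 → 2.151.

2.151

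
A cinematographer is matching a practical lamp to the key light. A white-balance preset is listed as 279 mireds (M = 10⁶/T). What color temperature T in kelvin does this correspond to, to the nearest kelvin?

3584 K

T = 10⁶ / 279 = 3584.23 K → 3584 K.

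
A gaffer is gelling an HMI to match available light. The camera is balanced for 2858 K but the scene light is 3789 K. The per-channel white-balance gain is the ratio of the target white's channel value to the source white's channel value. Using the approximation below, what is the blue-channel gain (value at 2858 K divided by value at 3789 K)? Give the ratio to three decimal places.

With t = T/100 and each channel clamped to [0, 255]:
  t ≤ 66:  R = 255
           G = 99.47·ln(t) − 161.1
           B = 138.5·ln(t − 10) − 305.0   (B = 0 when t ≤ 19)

0.639

At 3789 K (t = 37.89):
  B = 138.5·ln(37.89 − 10) − 305.0 = 138.5·ln 27.89 − 305.0 = 138.5·3.3283 − 305.0 = 155.965.
At 2858 K (t = 28.58):
  B = 138.5·ln(28.58 − 10) − 305.0 = 138.5·ln 18.58 − 305.0 = 138.5·2.9221 − 305.0 = 99.709.
Gain = 99.709 / 155.965 = 0.6393 → 0.639.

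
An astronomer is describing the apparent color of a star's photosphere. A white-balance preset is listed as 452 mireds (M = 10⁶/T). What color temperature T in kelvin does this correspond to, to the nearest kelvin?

2212 K

T = 10⁶ / 452 = 2212.39 K → 2212 K.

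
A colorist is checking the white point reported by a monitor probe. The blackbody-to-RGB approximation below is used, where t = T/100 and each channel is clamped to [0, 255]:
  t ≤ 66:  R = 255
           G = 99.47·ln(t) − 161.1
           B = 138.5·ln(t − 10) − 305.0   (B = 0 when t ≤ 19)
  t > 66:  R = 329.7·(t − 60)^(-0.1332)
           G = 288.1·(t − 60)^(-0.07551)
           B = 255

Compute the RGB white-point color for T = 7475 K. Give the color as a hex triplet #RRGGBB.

t = 7475/100 = 74.75; the t > 66 branch applies.
R = 329.7·(74.75 − 60)^(-0.1332) = 329.7·14.75^(-0.1332) = 329.7·0.69874 = 230.375.
G = 288.1·(74.75 − 60)^(-0.07551) = 288.1·14.75^(-0.07551) = 288.1·0.81610 = 235.119.
B = 255 by definition for t > 66.
Rounded: (230, 235, 255).
In hex: #E6EBFF.

#E6EBFF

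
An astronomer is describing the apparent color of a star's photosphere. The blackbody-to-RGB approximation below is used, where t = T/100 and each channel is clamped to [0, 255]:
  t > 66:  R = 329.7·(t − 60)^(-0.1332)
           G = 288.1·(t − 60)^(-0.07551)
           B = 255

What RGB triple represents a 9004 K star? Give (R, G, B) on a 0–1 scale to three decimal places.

t = 9004/100 = 90.04; the t > 66 branch applies.
R = 329.7·(90.04 − 60)^(-0.1332) = 329.7·30.04^(-0.1332) = 329.7·0.63558 = 209.551.
G = 288.1·(90.04 − 60)^(-0.07551) = 288.1·30.04^(-0.07551) = 288.1·0.77343 = 222.824.
B = 255 by definition for t > 66.
Dividing each by 255: (0.8218, 0.8738, 1.0000) → (0.822, 0.874, 1.000).

(0.822, 0.874, 1.000)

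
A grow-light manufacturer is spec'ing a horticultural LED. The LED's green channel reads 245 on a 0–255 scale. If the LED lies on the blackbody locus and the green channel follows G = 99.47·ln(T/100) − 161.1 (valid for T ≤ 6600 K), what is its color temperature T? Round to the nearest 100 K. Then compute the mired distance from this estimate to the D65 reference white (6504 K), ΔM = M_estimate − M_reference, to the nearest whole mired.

ln t = (245 + 161.1) / 99.47 = 4.0826.
t = e^4.0826 = 59.302.
T = 100·t = 5930 K → 5900 K to the nearest 100 K.
M_estimate = 10⁶/5900 = 169.49; M_reference = 10⁶/6504 = 153.75.
ΔM = 169.49 − 153.75 = 15.74 → +16 mireds.

+16 mireds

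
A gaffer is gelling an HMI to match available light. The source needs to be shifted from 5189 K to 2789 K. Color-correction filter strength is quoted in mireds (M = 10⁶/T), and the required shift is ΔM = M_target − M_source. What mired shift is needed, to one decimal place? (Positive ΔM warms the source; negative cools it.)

M_source = 10⁶/5189 = 192.715; M_target = 10⁶/2789 = 358.551.
ΔM = 358.551 − 192.715 = 165.836 → +165.8 mireds, a warming shift.

+165.8 mireds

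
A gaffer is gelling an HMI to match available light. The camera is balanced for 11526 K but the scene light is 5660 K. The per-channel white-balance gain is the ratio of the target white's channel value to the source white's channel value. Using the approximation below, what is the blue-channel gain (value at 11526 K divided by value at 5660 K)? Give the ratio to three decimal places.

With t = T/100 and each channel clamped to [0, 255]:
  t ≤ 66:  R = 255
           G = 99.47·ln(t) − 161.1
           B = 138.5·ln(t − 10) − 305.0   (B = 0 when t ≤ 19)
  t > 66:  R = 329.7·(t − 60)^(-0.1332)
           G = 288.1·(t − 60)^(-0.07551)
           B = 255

At 5660 K (t = 56.6):
  B = 138.5·ln(56.6 − 10) − 305.0 = 138.5·ln 46.6 − 305.0 = 138.5·3.8416 − 305.0 = 227.062.
At 11526 K (t = 115.26):
  B = 255 by definition for t > 66.
Gain = 255.000 / 227.062 = 1.1230 → 1.123.

1.123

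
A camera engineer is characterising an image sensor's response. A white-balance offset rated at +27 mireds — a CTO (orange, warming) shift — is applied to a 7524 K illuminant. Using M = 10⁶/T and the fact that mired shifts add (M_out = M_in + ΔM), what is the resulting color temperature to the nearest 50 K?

M_in = 10⁶/7524 = 132.91 mireds.
M_out = 132.91 + (+27) = 159.91 mireds.
T_out = 10⁶/159.91 = 6253.6 K → 6250 K.

6250 K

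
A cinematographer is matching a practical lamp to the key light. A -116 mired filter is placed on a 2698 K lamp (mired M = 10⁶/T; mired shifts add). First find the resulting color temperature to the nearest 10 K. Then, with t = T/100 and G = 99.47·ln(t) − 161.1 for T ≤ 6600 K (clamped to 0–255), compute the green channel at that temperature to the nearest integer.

M_in = 10⁶/2698 = 370.64; M_out = 370.64 + (-116) = 254.64.
T_out = 10⁶/254.64 = 3927.0 K → 3930 K; t = 39.3.
G = 99.47·ln 39.3 − 161.1 = 99.47·3.6712 − 161.1 = 204.077.
Rounded: 204.

204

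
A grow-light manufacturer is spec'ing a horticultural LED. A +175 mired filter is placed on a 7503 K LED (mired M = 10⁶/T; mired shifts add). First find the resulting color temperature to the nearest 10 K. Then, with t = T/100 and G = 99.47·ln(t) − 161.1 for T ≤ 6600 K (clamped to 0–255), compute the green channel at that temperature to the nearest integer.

185

M_in = 10⁶/7503 = 133.28; M_out = 133.28 + (+175) = 308.28.
T_out = 10⁶/308.28 = 3243.8 K → 3240 K; t = 32.4.
G = 99.47·ln 32.4 − 161.1 = 99.47·3.4782 − 161.1 = 184.872.
Rounded: 185.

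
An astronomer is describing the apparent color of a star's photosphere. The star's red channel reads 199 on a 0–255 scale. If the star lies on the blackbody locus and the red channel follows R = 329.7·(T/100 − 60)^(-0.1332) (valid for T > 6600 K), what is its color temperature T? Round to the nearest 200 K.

(t − 60)^(-0.1332) = 199/329.7 = 0.60358.
t − 60 = 0.60358^(1/-0.1332) = 0.60358^(-7.508) = 44.273, so t = 104.273.
T = 100·t = 10427 K → 10400 K to the nearest 200 K.

10400 K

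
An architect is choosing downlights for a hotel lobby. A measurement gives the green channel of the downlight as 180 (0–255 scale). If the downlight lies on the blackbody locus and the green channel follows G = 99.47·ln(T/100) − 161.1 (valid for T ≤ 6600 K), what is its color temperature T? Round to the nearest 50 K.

3100 K

ln t = (180 + 161.1) / 99.47 = 3.4292.
t = e^3.4292 = 30.851.
T = 100·t = 3085 K → 3100 K to the nearest 50 K.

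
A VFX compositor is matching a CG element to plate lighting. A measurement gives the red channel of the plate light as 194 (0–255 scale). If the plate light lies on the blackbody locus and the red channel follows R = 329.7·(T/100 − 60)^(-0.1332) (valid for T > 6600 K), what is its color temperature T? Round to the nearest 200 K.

11400 K

(t − 60)^(-0.1332) = 194/329.7 = 0.58841.
t − 60 = 0.58841^(1/-0.1332) = 0.58841^(-7.508) = 53.593, so t = 113.593.
T = 100·t = 11359 K → 11400 K to the nearest 200 K.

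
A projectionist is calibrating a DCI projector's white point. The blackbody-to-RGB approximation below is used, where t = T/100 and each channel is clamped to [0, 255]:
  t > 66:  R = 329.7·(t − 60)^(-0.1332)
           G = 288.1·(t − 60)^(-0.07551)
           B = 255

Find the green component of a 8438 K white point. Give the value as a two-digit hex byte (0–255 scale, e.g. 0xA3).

t = 8438/100 = 84.38; the t > 66 branch applies.
G = 288.1·(84.38 − 60)^(-0.07551) = 288.1·24.38^(-0.07551) = 288.1·0.78572 = 226.365.
Rounded: 226; in hex, 0xE2.

0xE2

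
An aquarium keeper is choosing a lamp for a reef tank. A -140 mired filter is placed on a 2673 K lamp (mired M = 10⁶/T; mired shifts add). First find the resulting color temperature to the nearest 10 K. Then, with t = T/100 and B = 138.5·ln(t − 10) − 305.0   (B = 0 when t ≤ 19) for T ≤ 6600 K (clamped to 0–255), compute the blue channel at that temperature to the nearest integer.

M_in = 10⁶/2673 = 374.11; M_out = 374.11 + (-140) = 234.11.
T_out = 10⁶/234.11 = 4271.5 K → 4270 K; t = 42.7.
B = 138.5·ln(42.7 − 10) − 305.0 = 138.5·ln 32.7 − 305.0 = 138.5·3.4874 − 305.0 = 178.001.
Rounded: 178.

178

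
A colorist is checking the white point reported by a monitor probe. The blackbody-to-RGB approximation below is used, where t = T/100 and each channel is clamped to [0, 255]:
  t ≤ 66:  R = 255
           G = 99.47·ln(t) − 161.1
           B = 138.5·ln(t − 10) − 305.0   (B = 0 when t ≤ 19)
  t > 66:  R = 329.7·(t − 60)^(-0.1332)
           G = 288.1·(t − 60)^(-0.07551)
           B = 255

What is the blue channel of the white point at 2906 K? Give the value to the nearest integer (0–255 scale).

103

t = 2906/100 = 29.06; the t ≤ 66 branch applies.
B = 138.5·ln(29.06 − 10) − 305.0 = 138.5·ln 19.06 − 305.0 = 138.5·2.9476 − 305.0 = 103.241.
Rounded: 103.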